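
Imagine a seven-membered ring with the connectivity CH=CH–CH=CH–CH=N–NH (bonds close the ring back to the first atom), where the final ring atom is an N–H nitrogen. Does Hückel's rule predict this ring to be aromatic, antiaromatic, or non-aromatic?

Antiaromatic

All ring atoms are sp² and supply a p orbital to the ring (every atom in a ring double bond is sp² and brings one electron to the p orbital; each =N– nitrogen is pyridine-type (lone pair in the sp² plane, one electron in the p orbital); the pyrrole-type nitrogen donates its lone pair from the p orbital); the conjugation is uninterrupted.
π-electron count: 3 × 2 = 6 from the double-bond units + 2 from the NH atom = 8.
With 8 = 4·2 π electrons, Hückel's rule classifies the planar ring as antiaromatic.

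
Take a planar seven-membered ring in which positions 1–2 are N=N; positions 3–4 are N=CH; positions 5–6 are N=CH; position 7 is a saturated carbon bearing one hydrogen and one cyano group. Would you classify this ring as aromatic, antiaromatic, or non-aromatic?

Non-aromatic

Because that saturated carbon is sp³ and has no p orbital in the ring π system at the CH(cyano) position, the π system cannot extend all the way around the ring.
Broken conjugation rules out both aromaticity and antiaromaticity.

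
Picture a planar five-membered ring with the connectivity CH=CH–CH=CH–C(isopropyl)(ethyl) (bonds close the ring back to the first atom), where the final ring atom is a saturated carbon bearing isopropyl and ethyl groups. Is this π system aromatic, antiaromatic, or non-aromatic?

Non-aromatic

The C(isopropyl)(ethyl) position has four σ bonds — that saturated carbon is sp³ and has no p orbital in the ring π system — so the cyclic conjugation is interrupted.
Hückel's rule only applies to fully conjugated rings, so this one is simply non-aromatic.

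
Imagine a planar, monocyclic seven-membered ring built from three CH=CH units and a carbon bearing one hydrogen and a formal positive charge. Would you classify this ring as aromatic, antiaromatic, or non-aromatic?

The p orbitals form a continuous loop: every atom in a ring double bond is sp² and brings one electron to the p orbital; the carbocation has an empty p orbital. The ring is fully conjugated.
Tallying contributions gives 3 × 2 = 6 from the double-bond units + 0 from the CH(+) atom = 6.
That gives a 4n+2 count (6, n = 1).
This is the tropylium cation.

Aromatic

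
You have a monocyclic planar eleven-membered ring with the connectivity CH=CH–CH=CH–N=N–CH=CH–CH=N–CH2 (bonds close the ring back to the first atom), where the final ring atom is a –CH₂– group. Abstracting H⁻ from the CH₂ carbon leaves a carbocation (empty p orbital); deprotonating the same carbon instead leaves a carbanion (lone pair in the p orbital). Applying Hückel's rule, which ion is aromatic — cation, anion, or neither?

The cation

Once that carbon is sp², every ring atom has a p orbital and both ions are fully conjugated.
Cation: 5 × 2 + 0 = 10 π electrons → 4(2)+2, aromatic.
Anion: 5 × 2 + 2 = 12 π electrons → 4(3), antiaromatic.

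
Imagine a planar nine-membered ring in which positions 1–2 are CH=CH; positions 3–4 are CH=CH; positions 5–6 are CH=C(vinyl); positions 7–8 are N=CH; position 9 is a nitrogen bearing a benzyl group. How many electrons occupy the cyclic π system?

The p orbitals form a continuous loop: the double-bond atoms are sp², each contributing one p electron; the doubly-bonded nitrogens are pyridine-type — their lone pairs lie in the ring plane, leaving one electron in the p orbital; the pyrrole-type nitrogen donates its lone pair from the p orbital. The ring is fully conjugated.
Adding the contributions, 4 × 2 = 8 from the double-bond units + 2 from the N(benzyl) atom = 10.

10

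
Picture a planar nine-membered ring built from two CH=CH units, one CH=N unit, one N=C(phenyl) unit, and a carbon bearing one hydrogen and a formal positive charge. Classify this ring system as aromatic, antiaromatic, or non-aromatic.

Antiaromatic

The p orbitals form a continuous loop: the double-bond atoms are sp², each contributing one p electron; each sp² =N– keeps its lone pair in-plane and puts one electron into the π system; the carbocation has an empty p orbital. The ring is fully conjugated.
Adding the contributions, 4 × 2 = 8 from the double-bond units + 0 from the CH(+) atom = 8.
A 4n π count (8, n = 2) in a planar conjugated ring means antiaromatic.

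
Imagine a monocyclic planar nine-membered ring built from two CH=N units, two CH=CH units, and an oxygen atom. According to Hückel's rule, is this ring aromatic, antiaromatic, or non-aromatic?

Aromatic

The p orbitals form a continuous loop: each doubly-bonded ring atom is sp² with one p-orbital electron; each =N– nitrogen is pyridine-type (lone pair in the sp² plane, one electron in the p orbital); the oxygen donates one lone pair from its p orbital. The ring is fully conjugated.
Adding the contributions, 4 × 2 = 8 from the double-bond units + 2 from the O atom = 10.
That gives a 4n+2 count (10, n = 2).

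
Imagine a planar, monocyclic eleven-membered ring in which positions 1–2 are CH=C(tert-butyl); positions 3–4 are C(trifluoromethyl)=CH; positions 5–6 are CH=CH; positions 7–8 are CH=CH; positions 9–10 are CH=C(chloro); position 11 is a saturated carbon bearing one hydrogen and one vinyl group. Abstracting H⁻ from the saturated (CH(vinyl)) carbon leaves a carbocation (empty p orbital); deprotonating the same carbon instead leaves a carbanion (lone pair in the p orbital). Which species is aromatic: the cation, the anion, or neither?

Once that carbon is sp², every ring atom has a p orbital and both ions are fully conjugated.
Cation: 5 × 2 + 0 = 10 π electrons → 4(2)+2, aromatic.
Anion: 5 × 2 + 2 = 12 π electrons → 4(3), antiaromatic.

The cation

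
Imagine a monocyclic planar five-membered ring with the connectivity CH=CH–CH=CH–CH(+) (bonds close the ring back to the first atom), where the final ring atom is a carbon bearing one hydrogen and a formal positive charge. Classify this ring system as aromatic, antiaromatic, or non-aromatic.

Antiaromatic

All ring atoms are sp² and supply a p orbital to the ring (every atom in a ring double bond is sp² and brings one electron to the p orbital; the carbocation has an empty p orbital); the conjugation is uninterrupted.
Tallying contributions gives 2 × 2 = 4 from the double-bond units + 0 from the CH(+) atom = 4.
With 4 = 4·1 π electrons, Hückel's rule classifies the planar ring as antiaromatic.
(The species described is the cyclopentadienyl cation.)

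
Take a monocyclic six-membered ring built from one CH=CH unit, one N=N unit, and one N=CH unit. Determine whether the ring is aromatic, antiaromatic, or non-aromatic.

Aromatic

Check conjugation: the double-bond atoms are sp², each contributing one p electron; each sp² =N– keeps its lone pair in-plane and puts one electron into the π system — every position has a p orbital, so the cyclic π system is continuous.
Adding the contributions, 3 × 2 = 6 from the 3 double-bond units.
Since 6 = 4·1 + 2, the ring meets the 4n+2 criterion.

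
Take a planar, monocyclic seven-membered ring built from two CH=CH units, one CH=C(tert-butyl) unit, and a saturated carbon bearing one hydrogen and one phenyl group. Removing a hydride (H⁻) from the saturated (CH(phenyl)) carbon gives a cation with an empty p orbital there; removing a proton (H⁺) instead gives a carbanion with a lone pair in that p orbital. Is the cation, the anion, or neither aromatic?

The cation

In both ions every ring atom is sp² and contributes a p orbital, so both rings are fully conjugated.
Cation: 3 × 2 + 0 = 6 π electrons → 4(1)+2, aromatic.
Anion: 3 × 2 + 2 = 8 π electrons → 4(2), antiaromatic.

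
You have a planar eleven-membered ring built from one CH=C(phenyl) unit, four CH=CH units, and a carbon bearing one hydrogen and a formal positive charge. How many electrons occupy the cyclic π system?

Check conjugation: every atom in a ring double bond is sp² and brings one electron to the p orbital; the carbocation has an empty p orbital — every position has a p orbital, so the cyclic π system is continuous.
Adding the contributions, 5 × 2 = 10 from the double-bond units + 0 from the CH(+) atom = 10.

10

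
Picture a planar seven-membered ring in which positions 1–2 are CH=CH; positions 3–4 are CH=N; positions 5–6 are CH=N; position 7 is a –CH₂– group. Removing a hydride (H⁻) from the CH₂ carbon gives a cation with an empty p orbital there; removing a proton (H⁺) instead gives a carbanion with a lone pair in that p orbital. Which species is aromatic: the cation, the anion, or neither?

Both ions have a continuous loop of p orbitals — each ring atom is sp².
Cation: 3 × 2 + 0 = 6 π electrons → 4(1)+2, aromatic.
Anion: 3 × 2 + 2 = 8 π electrons → 4(2), antiaromatic.

The cation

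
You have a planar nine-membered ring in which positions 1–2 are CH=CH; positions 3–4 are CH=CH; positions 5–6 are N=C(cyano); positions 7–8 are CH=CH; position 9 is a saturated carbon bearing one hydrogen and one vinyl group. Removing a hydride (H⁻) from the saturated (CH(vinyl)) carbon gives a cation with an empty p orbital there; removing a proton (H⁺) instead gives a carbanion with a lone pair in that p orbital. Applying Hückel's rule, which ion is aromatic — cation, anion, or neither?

The anion

In both ions every ring atom is sp² and contributes a p orbital, so both rings are fully conjugated.
Cation: 4 × 2 + 0 = 8 π electrons → 4(2), antiaromatic.
Anion: 4 × 2 + 2 = 10 π electrons → 4(2)+2, aromatic.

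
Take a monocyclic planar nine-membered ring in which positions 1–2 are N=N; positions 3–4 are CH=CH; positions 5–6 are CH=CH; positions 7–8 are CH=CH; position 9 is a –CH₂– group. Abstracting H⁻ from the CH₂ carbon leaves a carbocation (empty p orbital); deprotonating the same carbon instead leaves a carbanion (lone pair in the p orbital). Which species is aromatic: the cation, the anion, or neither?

The anion

Once that carbon is sp², every ring atom has a p orbital and both ions are fully conjugated.
Cation: 4 × 2 + 0 = 8 π electrons → 4(2), antiaromatic.
Anion: 4 × 2 + 2 = 10 π electrons → 4(2)+2, aromatic.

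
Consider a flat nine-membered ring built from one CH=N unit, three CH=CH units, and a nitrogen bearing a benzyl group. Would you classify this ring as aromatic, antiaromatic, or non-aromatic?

Check conjugation: the double-bond atoms are sp², each contributing one p electron; each =N– nitrogen is pyridine-type (lone pair in the sp² plane, one electron in the p orbital); the pyrrole-type nitrogen donates its lone pair from the p orbital — every position has a p orbital, so the cyclic π system is continuous.
π-electron count: 4 × 2 = 8 from the double-bond units + 2 from the N(benzyl) atom = 10.
That gives a 4n+2 count (10, n = 2).

Aromatic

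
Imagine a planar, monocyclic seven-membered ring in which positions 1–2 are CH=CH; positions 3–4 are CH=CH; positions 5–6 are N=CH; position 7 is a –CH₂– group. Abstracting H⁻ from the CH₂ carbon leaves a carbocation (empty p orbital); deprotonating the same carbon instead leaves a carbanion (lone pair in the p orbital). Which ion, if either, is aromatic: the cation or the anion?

In either ion the ring is fully conjugated: every atom, including the new sp² carbon, supplies a p orbital.
Cation: 3 × 2 + 0 = 6 π electrons → 4(1)+2, aromatic.
Anion: 3 × 2 + 2 = 8 π electrons → 4(2), antiaromatic.

The cation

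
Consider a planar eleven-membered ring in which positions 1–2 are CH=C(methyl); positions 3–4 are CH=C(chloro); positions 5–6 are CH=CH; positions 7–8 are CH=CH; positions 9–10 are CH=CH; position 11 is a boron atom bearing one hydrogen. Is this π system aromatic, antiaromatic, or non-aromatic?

Check conjugation: each doubly-bonded ring atom is sp² with one p-orbital electron; the boron has an empty p orbital — every position has a p orbital, so the cyclic π system is continuous.
π-electron count: 5 × 2 = 10 from the double-bond units + 0 from the BH atom = 10.
10 = 4(2) + 2, which satisfies Hückel's 4n+2 rule.

Aromatic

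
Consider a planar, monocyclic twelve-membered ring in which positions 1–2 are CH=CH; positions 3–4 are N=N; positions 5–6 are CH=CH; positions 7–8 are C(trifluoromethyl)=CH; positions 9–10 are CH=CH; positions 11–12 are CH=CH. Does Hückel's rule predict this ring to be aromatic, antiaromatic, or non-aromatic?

Antiaromatic

Every ring atom contributes a p orbital perpendicular to the ring (the double-bond atoms are sp², each contributing one p electron; each =N– nitrogen is pyridine-type (lone pair in the sp² plane, one electron in the p orbital)), so the π system is cyclic and fully conjugated.
π-electron count: 6 × 2 = 12 from the 6 double-bond units.
12 is a 4n count (n = 3), so the planar conjugated ring is antiaromatic.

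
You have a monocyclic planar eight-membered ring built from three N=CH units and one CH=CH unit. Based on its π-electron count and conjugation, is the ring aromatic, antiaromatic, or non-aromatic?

Every ring atom contributes a p orbital perpendicular to the ring (the double-bond atoms are sp², each contributing one p electron; each =N– nitrogen is pyridine-type (lone pair in the sp² plane, one electron in the p orbital)), so the π system is cyclic and fully conjugated.
Tallying contributions gives 4 × 2 = 8 from the 4 double-bond units.
With 8 = 4·2 π electrons, Hückel's rule classifies the planar ring as antiaromatic.

Antiaromatic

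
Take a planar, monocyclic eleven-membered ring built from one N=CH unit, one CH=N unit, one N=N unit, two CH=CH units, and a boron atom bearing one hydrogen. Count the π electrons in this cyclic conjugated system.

All ring atoms are sp² and supply a p orbital to the ring (the double-bond atoms are sp², each contributing one p electron; each =N– nitrogen is pyridine-type (lone pair in the sp² plane, one electron in the p orbital); the boron has an empty p orbital); the conjugation is uninterrupted.
Adding the contributions, 5 × 2 = 10 from the double-bond units + 0 from the BH atom = 10.

10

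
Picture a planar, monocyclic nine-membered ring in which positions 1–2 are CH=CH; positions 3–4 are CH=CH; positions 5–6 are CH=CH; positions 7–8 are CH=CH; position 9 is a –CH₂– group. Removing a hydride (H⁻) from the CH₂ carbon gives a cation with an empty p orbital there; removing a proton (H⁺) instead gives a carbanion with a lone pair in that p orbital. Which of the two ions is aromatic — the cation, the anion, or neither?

The anion

Both ions have a continuous loop of p orbitals — each ring atom is sp².
Cation: 4 × 2 + 0 = 8 π electrons → 4(2), antiaromatic.
Anion: 4 × 2 + 2 = 10 π electrons → 4(2)+2, aromatic.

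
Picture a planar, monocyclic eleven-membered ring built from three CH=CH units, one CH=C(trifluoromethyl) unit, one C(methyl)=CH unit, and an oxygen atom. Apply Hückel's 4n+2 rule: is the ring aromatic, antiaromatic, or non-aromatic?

All ring atoms are sp² and supply a p orbital to the ring (every atom in a ring double bond is sp² and brings one electron to the p orbital; the oxygen donates one lone pair from its p orbital); the conjugation is uninterrupted.
π-electron count: 5 × 2 = 10 from the double-bond units + 2 from the O atom = 12.
With 12 = 4·3 π electrons, Hückel's rule classifies the planar ring as antiaromatic.

Antiaromatic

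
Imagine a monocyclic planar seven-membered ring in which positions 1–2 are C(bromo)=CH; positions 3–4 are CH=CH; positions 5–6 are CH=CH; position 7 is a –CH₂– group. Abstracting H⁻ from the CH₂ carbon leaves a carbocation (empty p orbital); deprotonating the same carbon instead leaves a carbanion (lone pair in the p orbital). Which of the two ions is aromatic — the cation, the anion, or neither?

Once that carbon is sp², every ring atom has a p orbital and both ions are fully conjugated.
Cation: 3 × 2 + 0 = 6 π electrons → 4(1)+2, aromatic.
Anion: 3 × 2 + 2 = 8 π electrons → 4(2), antiaromatic.

The cation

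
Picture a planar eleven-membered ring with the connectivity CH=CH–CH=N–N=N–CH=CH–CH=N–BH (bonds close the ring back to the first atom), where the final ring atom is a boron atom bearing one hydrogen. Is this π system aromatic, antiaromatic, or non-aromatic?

Aromatic

Every ring atom contributes a p orbital perpendicular to the ring (each doubly-bonded ring atom is sp² with one p-orbital electron; each sp² =N– keeps its lone pair in-plane and puts one electron into the π system; the boron has an empty p orbital), so the π system is cyclic and fully conjugated.
Counting π electrons: 5 × 2 = 10 from the double-bond units + 0 from the BH atom = 10.
With 10 π electrons (n = 2), the Hückel 4n+2 condition holds.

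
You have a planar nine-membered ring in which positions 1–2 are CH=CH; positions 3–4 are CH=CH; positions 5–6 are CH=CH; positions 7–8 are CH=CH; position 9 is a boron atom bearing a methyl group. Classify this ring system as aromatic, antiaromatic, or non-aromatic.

Antiaromatic

Every ring atom contributes a p orbital perpendicular to the ring (each doubly-bonded ring atom is sp² with one p-orbital electron; the boron has an empty p orbital), so the π system is cyclic and fully conjugated.
π-electron count: 4 × 2 = 8 from the double-bond units + 0 from the B(methyl) atom = 8.
With 8 = 4·2 π electrons, Hückel's rule classifies the planar ring as antiaromatic.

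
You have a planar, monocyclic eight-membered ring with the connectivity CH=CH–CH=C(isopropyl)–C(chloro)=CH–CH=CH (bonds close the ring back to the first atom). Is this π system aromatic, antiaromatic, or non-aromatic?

The p orbitals form a continuous loop: the double-bond atoms are sp², each contributing one p electron. The ring is fully conjugated.
π-electron count: 4 × 2 = 8 from the 4 double-bond units.
8 = 4(2); a planar, fully conjugated 4n system is antiaromatic.

Antiaromatic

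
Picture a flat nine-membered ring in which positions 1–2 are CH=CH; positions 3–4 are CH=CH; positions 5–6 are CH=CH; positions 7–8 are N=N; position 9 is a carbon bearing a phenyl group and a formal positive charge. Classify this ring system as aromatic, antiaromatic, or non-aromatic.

Antiaromatic

All ring atoms are sp² and supply a p orbital to the ring (the double-bond atoms are sp², each contributing one p electron; each =N– nitrogen is pyridine-type (lone pair in the sp² plane, one electron in the p orbital); the carbocation has an empty p orbital); the conjugation is uninterrupted.
Counting π electrons: 4 × 2 = 8 from the double-bond units + 0 from the C(phenyl)(+) atom = 8.
8 is a 4n count (n = 2), so the planar conjugated ring is antiaromatic.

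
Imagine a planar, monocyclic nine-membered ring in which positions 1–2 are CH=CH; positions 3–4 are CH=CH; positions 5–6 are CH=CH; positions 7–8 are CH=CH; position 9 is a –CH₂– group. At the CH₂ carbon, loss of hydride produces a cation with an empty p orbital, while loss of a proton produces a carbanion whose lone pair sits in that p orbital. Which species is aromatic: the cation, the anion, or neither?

The anion

In either ion the ring is fully conjugated: every atom, including the new sp² carbon, supplies a p orbital.
Cation: 4 × 2 + 0 = 8 π electrons → 4(2), antiaromatic.
Anion: 4 × 2 + 2 = 10 π electrons → 4(2)+2, aromatic.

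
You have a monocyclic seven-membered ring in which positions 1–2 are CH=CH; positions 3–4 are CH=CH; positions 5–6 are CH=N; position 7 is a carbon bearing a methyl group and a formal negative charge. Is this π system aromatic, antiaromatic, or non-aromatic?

The p orbitals form a continuous loop: each doubly-bonded ring atom is sp² with one p-orbital electron; the doubly-bonded nitrogens are pyridine-type — their lone pairs lie in the ring plane, leaving one electron in the p orbital; the carbanion's lone pair occupies the p orbital. The ring is fully conjugated.
π-electron count: 3 × 2 = 6 from the double-bond units + 2 from the C(methyl)(-) atom = 8.
With 8 = 4·2 π electrons, Hückel's rule classifies the planar ring as antiaromatic.

Antiaromatic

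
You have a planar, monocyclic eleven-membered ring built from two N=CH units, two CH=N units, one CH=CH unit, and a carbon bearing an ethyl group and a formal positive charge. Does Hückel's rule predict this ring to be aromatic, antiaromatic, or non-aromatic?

Aromatic

All ring atoms are sp² and supply a p orbital to the ring (each doubly-bonded ring atom is sp² with one p-orbital electron; each =N– nitrogen is pyridine-type (lone pair in the sp² plane, one electron in the p orbital); the carbocation has an empty p orbital); the conjugation is uninterrupted.
Counting π electrons: 5 × 2 = 10 from the double-bond units + 0 from the C(ethyl)(+) atom = 10.
10 = 4(2) + 2, which satisfies Hückel's 4n+2 rule.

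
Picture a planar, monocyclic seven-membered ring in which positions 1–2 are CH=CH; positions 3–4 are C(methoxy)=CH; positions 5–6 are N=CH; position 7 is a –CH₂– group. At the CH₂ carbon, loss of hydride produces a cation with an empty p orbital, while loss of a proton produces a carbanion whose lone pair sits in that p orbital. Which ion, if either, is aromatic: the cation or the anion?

The cation

Both ions have a continuous loop of p orbitals — each ring atom is sp².
Cation: 3 × 2 + 0 = 6 π electrons → 4(1)+2, aromatic.
Anion: 3 × 2 + 2 = 8 π electrons → 4(2), antiaromatic.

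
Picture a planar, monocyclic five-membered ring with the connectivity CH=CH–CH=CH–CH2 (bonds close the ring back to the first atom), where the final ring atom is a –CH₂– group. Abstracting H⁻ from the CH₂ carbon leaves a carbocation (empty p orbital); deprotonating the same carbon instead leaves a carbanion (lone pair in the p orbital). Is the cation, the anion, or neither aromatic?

The anion

In either ion the ring is fully conjugated: every atom, including the new sp² carbon, supplies a p orbital.
Cation: 2 × 2 + 0 = 4 π electrons → 4(1), antiaromatic.
Anion: 2 × 2 + 2 = 6 π electrons → 4(1)+2, aromatic.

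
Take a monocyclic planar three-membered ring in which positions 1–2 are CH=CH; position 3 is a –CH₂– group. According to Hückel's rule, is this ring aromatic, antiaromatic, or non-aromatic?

The CH2 position has four σ bonds — the tetrahedral CH₂ carbon is sp³ and has no p orbital in the ring π system — so the cyclic conjugation is interrupted.
Without a continuous loop of overlapping p orbitals the Hückel electron count never comes into play.

Non-aromatic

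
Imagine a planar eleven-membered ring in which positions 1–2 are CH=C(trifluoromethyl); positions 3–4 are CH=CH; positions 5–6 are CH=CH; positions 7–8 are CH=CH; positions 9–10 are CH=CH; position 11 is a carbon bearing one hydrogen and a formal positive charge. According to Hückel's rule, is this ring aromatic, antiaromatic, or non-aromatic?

All ring atoms are sp² and supply a p orbital to the ring (every atom in a ring double bond is sp² and brings one electron to the p orbital; the carbocation has an empty p orbital); the conjugation is uninterrupted.
Tallying contributions gives 5 × 2 = 10 from the double-bond units + 0 from the CH(+) atom = 10.
10 = 4(2) + 2, which satisfies Hückel's 4n+2 rule.

Aromatic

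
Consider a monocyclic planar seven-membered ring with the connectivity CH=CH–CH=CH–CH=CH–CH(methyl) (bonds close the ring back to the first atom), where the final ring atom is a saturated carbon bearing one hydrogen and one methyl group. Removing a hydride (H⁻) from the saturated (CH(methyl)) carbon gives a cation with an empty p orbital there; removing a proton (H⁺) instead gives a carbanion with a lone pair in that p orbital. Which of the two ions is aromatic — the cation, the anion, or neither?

Once that carbon is sp², every ring atom has a p orbital and both ions are fully conjugated.
Cation: 3 × 2 + 0 = 6 π electrons → 4(1)+2, aromatic.
Anion: 3 × 2 + 2 = 8 π electrons → 4(2), antiaromatic.

The cation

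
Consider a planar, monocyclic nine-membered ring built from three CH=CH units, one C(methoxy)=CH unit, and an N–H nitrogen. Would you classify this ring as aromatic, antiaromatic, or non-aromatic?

Aromatic

All ring atoms are sp² and supply a p orbital to the ring (each doubly-bonded ring atom is sp² with one p-orbital electron; the pyrrole-type nitrogen donates its lone pair from the p orbital); the conjugation is uninterrupted.
Counting π electrons: 4 × 2 = 8 from the double-bond units + 2 from the NH atom = 10.
Since 10 = 4·2 + 2, the ring meets the 4n+2 criterion.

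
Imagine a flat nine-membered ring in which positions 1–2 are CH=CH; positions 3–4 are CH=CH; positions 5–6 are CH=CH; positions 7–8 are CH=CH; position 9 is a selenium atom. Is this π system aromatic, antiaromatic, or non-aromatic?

Check conjugation: every atom in a ring double bond is sp² and brings one electron to the p orbital; the selenium donates one lone pair from its p orbital — every position has a p orbital, so the cyclic π system is continuous.
π-electron count: 4 × 2 = 8 from the double-bond units + 2 from the Se atom = 10.
10 = 4(2) + 2, which satisfies Hückel's 4n+2 rule.

Aromatic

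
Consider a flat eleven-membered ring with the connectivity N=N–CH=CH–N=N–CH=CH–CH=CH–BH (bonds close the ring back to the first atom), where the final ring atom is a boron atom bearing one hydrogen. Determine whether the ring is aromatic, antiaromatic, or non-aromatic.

Check conjugation: each doubly-bonded ring atom is sp² with one p-orbital electron; each sp² =N– keeps its lone pair in-plane and puts one electron into the π system; the boron has an empty p orbital — every position has a p orbital, so the cyclic π system is continuous.
Adding the contributions, 5 × 2 = 10 from the double-bond units + 0 from the BH atom = 10.
With 10 π electrons (n = 2), the Hückel 4n+2 condition holds.

Aromatic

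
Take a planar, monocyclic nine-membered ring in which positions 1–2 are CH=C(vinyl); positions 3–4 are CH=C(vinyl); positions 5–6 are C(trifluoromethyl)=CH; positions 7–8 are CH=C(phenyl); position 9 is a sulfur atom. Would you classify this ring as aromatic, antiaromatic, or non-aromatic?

The p orbitals form a continuous loop: the double-bond atoms are sp², each contributing one p electron; the sulfur donates one lone pair from its p orbital. The ring is fully conjugated.
π-electron count: 4 × 2 = 8 from the double-bond units + 2 from the S atom = 10.
10 = 4(2) + 2, which satisfies Hückel's 4n+2 rule.

Aromatic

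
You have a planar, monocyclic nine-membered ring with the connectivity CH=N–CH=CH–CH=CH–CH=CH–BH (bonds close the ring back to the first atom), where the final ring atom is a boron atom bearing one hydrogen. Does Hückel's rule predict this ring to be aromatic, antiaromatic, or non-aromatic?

Antiaromatic

Check conjugation: every atom in a ring double bond is sp² and brings one electron to the p orbital; each =N– nitrogen is pyridine-type (lone pair in the sp² plane, one electron in the p orbital); the boron has an empty p orbital — every position has a p orbital, so the cyclic π system is continuous.
Counting π electrons: 4 × 2 = 8 from the double-bond units + 0 from the BH atom = 8.
With 8 = 4·2 π electrons, Hückel's rule classifies the planar ring as antiaromatic.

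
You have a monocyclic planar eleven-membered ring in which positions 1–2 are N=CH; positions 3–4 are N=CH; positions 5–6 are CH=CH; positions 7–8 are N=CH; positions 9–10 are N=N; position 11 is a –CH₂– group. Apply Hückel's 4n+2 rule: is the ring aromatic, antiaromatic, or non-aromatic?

At the CH2 position, the tetrahedral CH₂ carbon is sp³ and has no p orbital in the ring π system; the ring's p-orbital overlap is broken there.
A ring that is not fully conjugated cannot be aromatic or antiaromatic regardless of its π-electron count.

Non-aromatic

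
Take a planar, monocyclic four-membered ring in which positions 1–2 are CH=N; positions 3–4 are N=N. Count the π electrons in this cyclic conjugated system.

4

Check conjugation: every atom in a ring double bond is sp² and brings one electron to the p orbital; each sp² =N– keeps its lone pair in-plane and puts one electron into the π system — every position has a p orbital, so the cyclic π system is continuous.
Adding the contributions, 2 × 2 = 4 from the 2 double-bond units.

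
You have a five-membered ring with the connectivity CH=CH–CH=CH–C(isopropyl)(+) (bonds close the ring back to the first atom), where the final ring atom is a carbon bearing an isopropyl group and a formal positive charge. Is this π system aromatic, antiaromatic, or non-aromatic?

Check conjugation: the double-bond atoms are sp², each contributing one p electron; the carbocation has an empty p orbital — every position has a p orbital, so the cyclic π system is continuous.
Tallying contributions gives 2 × 2 = 4 from the double-bond units + 0 from the C(isopropyl)(+) atom = 4.
A 4n π count (4, n = 1) in a planar conjugated ring means antiaromatic.

Antiaromatic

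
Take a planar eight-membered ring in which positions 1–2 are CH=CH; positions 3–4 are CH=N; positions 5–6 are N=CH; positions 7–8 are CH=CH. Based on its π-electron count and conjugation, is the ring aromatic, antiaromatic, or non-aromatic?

The p orbitals form a continuous loop: each doubly-bonded ring atom is sp² with one p-orbital electron; the doubly-bonded nitrogens are pyridine-type — their lone pairs lie in the ring plane, leaving one electron in the p orbital. The ring is fully conjugated.
π-electron count: 4 × 2 = 8 from the 4 double-bond units.
8 = 4(2); a planar, fully conjugated 4n system is antiaromatic.

Antiaromatic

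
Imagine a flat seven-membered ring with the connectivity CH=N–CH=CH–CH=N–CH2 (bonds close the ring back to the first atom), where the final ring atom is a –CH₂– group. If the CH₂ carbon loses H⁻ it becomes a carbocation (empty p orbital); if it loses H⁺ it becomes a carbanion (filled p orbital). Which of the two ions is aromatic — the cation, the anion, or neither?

The cation

In both ions every ring atom is sp² and contributes a p orbital, so both rings are fully conjugated.
Cation: 3 × 2 + 0 = 6 π electrons → 4(1)+2, aromatic.
Anion: 3 × 2 + 2 = 8 π electrons → 4(2), antiaromatic.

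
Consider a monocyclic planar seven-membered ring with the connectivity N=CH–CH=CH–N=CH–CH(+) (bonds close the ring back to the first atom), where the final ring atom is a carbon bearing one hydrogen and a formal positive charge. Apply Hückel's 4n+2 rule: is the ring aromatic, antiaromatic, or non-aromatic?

Aromatic

All ring atoms are sp² and supply a p orbital to the ring (every atom in a ring double bond is sp² and brings one electron to the p orbital; each =N– nitrogen is pyridine-type (lone pair in the sp² plane, one electron in the p orbital); the carbocation has an empty p orbital); the conjugation is uninterrupted.
Counting π electrons: 3 × 2 = 6 from the double-bond units + 0 from the CH(+) atom = 6.
That gives a 4n+2 count (6, n = 1).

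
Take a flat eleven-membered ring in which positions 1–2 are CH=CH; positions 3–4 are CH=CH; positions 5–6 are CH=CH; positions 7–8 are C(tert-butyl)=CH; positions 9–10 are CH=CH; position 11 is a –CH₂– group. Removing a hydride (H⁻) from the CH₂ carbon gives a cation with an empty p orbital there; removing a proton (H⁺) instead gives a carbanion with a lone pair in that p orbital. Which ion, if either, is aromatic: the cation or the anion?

The cation

Once that carbon is sp², every ring atom has a p orbital and both ions are fully conjugated.
Cation: 5 × 2 + 0 = 10 π electrons → 4(2)+2, aromatic.
Anion: 5 × 2 + 2 = 12 π electrons → 4(3), antiaromatic.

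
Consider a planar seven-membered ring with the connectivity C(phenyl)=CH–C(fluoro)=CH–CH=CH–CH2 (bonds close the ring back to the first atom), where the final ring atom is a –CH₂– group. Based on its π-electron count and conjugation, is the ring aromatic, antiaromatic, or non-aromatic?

The CH2 position has four σ bonds — the tetrahedral CH₂ carbon is sp³ and has no p orbital in the ring π system — so the cyclic conjugation is interrupted.
Hückel's rule only applies to fully conjugated rings, so this one is simply non-aromatic.

Non-aromatic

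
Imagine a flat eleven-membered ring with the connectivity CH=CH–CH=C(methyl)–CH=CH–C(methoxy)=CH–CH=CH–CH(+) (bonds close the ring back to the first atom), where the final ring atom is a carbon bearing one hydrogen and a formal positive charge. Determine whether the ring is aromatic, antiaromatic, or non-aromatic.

Aromatic

The p orbitals form a continuous loop: each doubly-bonded ring atom is sp² with one p-orbital electron; the carbocation has an empty p orbital. The ring is fully conjugated.
Counting π electrons: 5 × 2 = 10 from the double-bond units + 0 from the CH(+) atom = 10.
With 10 π electrons (n = 2), the Hückel 4n+2 condition holds.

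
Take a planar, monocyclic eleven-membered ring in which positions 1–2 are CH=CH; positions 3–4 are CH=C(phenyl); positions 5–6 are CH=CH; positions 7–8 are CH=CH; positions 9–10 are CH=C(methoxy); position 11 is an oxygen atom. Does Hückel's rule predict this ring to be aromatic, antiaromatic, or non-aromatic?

Every ring atom contributes a p orbital perpendicular to the ring (every atom in a ring double bond is sp² and brings one electron to the p orbital; the oxygen donates one lone pair from its p orbital), so the π system is cyclic and fully conjugated.
Counting π electrons: 5 × 2 = 10 from the double-bond units + 2 from the O atom = 12.
12 = 4(3); a planar, fully conjugated 4n system is antiaromatic.

Antiaromatic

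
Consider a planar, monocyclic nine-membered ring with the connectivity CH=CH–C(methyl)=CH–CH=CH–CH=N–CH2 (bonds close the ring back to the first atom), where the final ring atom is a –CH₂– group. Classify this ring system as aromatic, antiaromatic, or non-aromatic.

Non-aromatic

At the CH2 position, the tetrahedral CH₂ carbon is sp³ and has no p orbital in the ring π system; the ring's p-orbital overlap is broken there.
Hückel's rule only applies to fully conjugated rings, so this one is simply non-aromatic.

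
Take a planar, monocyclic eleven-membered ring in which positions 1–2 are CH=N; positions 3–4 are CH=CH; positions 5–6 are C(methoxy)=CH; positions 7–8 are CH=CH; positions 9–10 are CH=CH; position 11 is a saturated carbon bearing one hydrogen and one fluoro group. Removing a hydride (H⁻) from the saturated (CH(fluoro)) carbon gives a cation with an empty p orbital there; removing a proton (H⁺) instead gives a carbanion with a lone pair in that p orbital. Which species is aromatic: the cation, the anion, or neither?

In both ions every ring atom is sp² and contributes a p orbital, so both rings are fully conjugated.
Cation: 5 × 2 + 0 = 10 π electrons → 4(2)+2, aromatic.
Anion: 5 × 2 + 2 = 12 π electrons → 4(3), antiaromatic.

The cation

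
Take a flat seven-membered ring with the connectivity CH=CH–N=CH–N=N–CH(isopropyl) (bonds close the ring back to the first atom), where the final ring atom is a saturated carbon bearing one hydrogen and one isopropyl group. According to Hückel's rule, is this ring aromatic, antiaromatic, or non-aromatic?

The CH(isopropyl) carbon is saturated: that saturated carbon is sp³ and has no p orbital in the ring π system. Conjugation is not continuous around the ring.
Broken conjugation rules out both aromaticity and antiaromaticity.

Non-aromatic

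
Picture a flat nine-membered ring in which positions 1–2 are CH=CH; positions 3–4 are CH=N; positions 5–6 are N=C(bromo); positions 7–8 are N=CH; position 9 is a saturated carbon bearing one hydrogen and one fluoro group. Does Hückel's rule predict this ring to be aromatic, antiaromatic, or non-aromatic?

Non-aromatic

The CH(fluoro) carbon is saturated: that saturated carbon is sp³ and has no p orbital in the ring π system. Conjugation is not continuous around the ring.
A ring that is not fully conjugated cannot be aromatic or antiaromatic regardless of its π-electron count.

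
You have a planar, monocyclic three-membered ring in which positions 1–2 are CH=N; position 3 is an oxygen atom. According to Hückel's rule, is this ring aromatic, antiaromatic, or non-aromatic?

Antiaromatic

Every ring atom contributes a p orbital perpendicular to the ring (every atom in a ring double bond is sp² and brings one electron to the p orbital; each sp² =N– keeps its lone pair in-plane and puts one electron into the π system; the oxygen donates one lone pair from its p orbital), so the π system is cyclic and fully conjugated.
π-electron count: 1 × 2 = 2 from the double-bond unit + 2 from the O atom = 4.
A 4n π count (4, n = 1) in a planar conjugated ring means antiaromatic.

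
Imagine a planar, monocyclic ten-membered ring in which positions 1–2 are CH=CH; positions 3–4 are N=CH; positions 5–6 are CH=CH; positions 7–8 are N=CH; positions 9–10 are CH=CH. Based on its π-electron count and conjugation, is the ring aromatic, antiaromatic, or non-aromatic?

Every ring atom contributes a p orbital perpendicular to the ring (the double-bond atoms are sp², each contributing one p electron; each sp² =N– keeps its lone pair in-plane and puts one electron into the π system), so the π system is cyclic and fully conjugated.
π-electron count: 5 × 2 = 10 from the 5 double-bond units.
Since 10 = 4·2 + 2, the ring meets the 4n+2 criterion.

Aromatic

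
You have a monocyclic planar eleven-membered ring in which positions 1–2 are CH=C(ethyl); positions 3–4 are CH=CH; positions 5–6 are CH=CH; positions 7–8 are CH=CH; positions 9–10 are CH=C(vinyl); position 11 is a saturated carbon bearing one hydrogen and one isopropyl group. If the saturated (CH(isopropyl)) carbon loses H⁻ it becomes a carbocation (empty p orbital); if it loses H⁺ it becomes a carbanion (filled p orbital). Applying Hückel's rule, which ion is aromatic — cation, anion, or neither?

The cation

Once that carbon is sp², every ring atom has a p orbital and both ions are fully conjugated.
Cation: 5 × 2 + 0 = 10 π electrons → 4(2)+2, aromatic.
Anion: 5 × 2 + 2 = 12 π electrons → 4(3), antiaromatic.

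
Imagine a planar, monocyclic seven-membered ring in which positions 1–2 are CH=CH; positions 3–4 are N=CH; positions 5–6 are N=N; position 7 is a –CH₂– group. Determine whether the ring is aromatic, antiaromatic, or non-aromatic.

Non-aromatic

Because the tetrahedral CH₂ carbon is sp³ and has no p orbital in the ring π system at the CH2 position, the π system cannot extend all the way around the ring.
Broken conjugation rules out both aromaticity and antiaromaticity.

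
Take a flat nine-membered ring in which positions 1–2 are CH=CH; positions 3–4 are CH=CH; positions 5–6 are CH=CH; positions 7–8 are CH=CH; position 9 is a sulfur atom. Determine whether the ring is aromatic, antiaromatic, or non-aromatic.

Aromatic

The p orbitals form a continuous loop: the double-bond atoms are sp², each contributing one p electron; the sulfur donates one lone pair from its p orbital. The ring is fully conjugated.
Counting π electrons: 4 × 2 = 8 from the double-bond units + 2 from the S atom = 10.
With 10 π electrons (n = 2), the Hückel 4n+2 condition holds.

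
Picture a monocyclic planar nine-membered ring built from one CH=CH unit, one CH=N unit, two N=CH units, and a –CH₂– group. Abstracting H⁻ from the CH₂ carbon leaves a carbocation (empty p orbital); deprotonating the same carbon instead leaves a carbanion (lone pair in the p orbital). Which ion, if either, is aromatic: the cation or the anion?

The anion

Once that carbon is sp², every ring atom has a p orbital and both ions are fully conjugated.
Cation: 4 × 2 + 0 = 8 π electrons → 4(2), antiaromatic.
Anion: 4 × 2 + 2 = 10 π electrons → 4(2)+2, aromatic.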